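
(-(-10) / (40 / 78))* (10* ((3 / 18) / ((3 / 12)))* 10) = 1300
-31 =-31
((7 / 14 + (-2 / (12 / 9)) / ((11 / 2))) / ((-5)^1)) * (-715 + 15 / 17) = 6070 / 187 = 32.46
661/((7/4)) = 2644/7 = 377.71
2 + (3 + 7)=12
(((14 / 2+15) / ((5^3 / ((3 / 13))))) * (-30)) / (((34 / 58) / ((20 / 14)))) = -22968 / 7735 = -2.97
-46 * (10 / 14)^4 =-28750 / 2401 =-11.97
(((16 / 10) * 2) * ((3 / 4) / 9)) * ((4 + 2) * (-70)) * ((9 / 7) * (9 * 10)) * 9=-116640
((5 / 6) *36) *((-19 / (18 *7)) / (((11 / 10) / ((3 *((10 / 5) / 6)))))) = -950 / 231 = -4.11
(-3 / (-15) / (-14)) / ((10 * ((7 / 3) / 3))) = -9 / 4900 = -0.00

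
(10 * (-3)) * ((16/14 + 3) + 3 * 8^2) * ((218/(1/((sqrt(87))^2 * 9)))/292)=-1757721465/511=-3439768.03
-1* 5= -5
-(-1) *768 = 768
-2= -2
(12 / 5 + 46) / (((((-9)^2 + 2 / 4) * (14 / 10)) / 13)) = 6292 / 1141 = 5.51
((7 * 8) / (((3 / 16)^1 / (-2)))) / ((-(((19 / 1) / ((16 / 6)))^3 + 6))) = 1.62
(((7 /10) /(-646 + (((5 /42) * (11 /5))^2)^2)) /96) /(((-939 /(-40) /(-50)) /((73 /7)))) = 6309828 /25166965007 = 0.00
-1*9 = -9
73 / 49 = 1.49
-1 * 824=-824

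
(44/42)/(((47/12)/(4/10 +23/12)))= 3058/4935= 0.62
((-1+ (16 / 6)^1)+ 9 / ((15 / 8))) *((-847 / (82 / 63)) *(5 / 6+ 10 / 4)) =-575113 / 41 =-14027.15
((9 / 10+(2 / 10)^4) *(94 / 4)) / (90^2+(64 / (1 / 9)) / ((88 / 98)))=582659 / 240390000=0.00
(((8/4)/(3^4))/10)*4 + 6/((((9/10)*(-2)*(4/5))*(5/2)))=-671/405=-1.66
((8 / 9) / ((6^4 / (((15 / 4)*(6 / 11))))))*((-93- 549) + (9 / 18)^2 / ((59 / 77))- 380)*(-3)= 1205575 / 280368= 4.30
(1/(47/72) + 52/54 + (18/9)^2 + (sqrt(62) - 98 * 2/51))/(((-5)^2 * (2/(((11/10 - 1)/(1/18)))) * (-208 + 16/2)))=-9 * sqrt(62)/50000 - 28603/59925000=-0.00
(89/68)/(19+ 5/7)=623/9384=0.07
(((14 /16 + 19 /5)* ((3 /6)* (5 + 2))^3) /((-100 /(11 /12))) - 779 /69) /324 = -115939673 /2861568000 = -0.04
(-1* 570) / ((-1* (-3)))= -190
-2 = -2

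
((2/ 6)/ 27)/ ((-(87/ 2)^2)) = -4/ 613089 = -0.00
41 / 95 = 0.43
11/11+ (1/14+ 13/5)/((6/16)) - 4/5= 769/105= 7.32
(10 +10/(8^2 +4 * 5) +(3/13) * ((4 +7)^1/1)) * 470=1624085/273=5949.03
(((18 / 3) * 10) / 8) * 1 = 15 / 2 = 7.50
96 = 96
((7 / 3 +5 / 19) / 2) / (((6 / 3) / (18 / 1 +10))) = 1036 / 57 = 18.18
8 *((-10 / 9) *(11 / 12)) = -220 / 27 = -8.15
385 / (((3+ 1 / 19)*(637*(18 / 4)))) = 1045 / 23751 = 0.04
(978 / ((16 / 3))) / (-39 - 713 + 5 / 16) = -978 / 4009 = -0.24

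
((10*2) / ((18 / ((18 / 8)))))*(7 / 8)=35 / 16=2.19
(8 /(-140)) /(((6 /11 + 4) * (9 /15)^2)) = -11 /315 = -0.03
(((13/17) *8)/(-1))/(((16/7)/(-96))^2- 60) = 0.10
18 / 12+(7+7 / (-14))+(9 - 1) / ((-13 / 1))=96 / 13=7.38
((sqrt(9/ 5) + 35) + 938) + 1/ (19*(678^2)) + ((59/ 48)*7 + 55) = 3*sqrt(5)/ 5 + 36214786585/ 34935984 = 1037.95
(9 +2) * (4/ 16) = 2.75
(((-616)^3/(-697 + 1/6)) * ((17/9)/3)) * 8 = 63578611712/37629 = 1689617.36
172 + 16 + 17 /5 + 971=5812 /5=1162.40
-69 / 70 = -0.99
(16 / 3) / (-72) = -2 / 27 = -0.07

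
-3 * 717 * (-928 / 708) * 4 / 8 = 83172 / 59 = 1409.69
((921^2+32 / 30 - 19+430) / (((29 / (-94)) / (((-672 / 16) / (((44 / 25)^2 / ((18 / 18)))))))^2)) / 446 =80735498955234375 / 21966536504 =3675385.92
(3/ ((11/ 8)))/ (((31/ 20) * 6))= 80/ 341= 0.23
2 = 2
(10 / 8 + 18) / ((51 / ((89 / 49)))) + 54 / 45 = 13463 / 7140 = 1.89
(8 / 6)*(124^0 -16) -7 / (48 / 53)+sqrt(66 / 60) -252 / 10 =-12703 / 240+sqrt(110) / 10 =-51.88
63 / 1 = 63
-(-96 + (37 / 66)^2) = 416807 / 4356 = 95.69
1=1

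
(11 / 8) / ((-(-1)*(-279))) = -0.00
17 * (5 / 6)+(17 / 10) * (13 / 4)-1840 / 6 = -11479 / 40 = -286.98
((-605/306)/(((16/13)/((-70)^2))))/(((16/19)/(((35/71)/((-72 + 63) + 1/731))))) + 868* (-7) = -20933948707/3762432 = -5563.94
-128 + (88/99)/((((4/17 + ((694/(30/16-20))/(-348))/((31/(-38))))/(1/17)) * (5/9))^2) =-7076237060383/55713222818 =-127.01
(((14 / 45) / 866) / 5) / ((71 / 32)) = 224 / 6917175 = 0.00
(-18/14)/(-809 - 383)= 9/8344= 0.00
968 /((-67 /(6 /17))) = -5.10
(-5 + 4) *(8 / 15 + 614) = -9218 / 15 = -614.53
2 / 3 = 0.67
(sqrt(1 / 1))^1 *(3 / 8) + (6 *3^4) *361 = 1403571 / 8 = 175446.38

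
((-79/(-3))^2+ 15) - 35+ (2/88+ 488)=1161.47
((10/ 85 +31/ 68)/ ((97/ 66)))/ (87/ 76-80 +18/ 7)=-342342/ 66921367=-0.01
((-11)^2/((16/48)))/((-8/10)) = -1815/4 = -453.75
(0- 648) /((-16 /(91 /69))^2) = -74529 /16928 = -4.40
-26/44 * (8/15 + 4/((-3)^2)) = -26/45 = -0.58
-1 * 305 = -305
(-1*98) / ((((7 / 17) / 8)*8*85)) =-2.80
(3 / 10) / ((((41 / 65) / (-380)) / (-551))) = 4082910 / 41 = 99583.17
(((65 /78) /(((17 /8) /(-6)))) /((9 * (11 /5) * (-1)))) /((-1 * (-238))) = 100 /200277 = 0.00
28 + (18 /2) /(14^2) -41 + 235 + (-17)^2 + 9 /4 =50303 /98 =513.30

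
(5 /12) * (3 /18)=5 /72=0.07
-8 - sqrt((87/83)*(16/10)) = -8 - 2*sqrt(72210)/415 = -9.30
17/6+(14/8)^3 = 1573/192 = 8.19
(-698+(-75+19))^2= 568516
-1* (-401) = 401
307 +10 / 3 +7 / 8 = 7469 / 24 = 311.21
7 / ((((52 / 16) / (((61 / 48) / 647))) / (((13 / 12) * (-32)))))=-854 / 5823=-0.15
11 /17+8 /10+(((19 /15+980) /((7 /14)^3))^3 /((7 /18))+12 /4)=55511606239740722 /44625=1243957562795.31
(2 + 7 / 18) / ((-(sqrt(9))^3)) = -43 / 486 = -0.09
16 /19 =0.84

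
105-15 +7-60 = 37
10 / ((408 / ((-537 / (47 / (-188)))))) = 895 / 17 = 52.65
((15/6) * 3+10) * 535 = 9362.50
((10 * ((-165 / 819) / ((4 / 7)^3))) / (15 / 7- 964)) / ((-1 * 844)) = -94325 / 7091949696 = -0.00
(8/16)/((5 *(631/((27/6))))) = 9/12620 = 0.00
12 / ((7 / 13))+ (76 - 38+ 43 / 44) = 18869 / 308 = 61.26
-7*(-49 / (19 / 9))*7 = 21609 / 19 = 1137.32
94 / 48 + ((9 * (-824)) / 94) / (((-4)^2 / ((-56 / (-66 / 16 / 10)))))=-8281621 / 12408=-667.44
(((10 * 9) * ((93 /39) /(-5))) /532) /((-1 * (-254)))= -279 /878332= -0.00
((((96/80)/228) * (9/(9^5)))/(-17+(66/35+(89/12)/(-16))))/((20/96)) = -1792/7249821165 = -0.00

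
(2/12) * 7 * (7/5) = 49/30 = 1.63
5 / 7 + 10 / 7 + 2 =29 / 7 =4.14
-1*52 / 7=-52 / 7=-7.43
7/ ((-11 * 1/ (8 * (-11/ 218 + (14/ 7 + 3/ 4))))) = -1498/ 109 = -13.74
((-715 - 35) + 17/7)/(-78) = 9.58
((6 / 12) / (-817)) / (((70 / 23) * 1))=-23 / 114380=-0.00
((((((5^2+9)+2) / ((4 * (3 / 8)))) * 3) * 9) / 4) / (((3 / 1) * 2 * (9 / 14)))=42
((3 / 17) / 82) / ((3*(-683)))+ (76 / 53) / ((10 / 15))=108539575 / 50461406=2.15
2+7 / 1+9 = 18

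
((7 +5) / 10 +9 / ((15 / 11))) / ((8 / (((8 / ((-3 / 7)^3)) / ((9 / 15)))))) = -4459 / 27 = -165.15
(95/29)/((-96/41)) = -3895/2784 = -1.40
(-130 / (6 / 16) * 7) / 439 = -7280 / 1317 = -5.53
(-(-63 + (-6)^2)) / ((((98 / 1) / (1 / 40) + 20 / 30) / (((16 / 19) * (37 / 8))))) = 2997 / 111739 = 0.03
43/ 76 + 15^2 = 17143/ 76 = 225.57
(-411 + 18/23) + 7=-9274/23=-403.22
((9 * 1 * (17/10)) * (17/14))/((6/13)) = 11271/280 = 40.25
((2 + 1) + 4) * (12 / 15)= 5.60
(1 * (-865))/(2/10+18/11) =-47575/101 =-471.04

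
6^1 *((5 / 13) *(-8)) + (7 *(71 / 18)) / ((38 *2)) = -321859 / 17784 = -18.10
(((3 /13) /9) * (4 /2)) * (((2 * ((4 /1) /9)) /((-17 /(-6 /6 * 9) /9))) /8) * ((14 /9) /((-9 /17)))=-28 /351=-0.08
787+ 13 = 800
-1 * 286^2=-81796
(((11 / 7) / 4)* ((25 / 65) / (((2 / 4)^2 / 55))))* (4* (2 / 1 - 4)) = -24200 / 91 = -265.93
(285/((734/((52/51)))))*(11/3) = 27170/18717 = 1.45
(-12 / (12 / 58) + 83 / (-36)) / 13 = -167 / 36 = -4.64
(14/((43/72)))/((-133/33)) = -4752/817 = -5.82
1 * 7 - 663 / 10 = -593 / 10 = -59.30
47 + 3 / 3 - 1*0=48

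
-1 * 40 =-40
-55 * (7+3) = -550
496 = 496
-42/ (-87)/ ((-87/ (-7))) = 98/ 2523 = 0.04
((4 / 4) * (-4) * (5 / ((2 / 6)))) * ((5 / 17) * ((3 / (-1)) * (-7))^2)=-132300 / 17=-7782.35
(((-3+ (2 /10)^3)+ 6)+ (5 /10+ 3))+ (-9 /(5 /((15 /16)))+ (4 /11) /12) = 320153 /66000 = 4.85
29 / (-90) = -29 / 90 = -0.32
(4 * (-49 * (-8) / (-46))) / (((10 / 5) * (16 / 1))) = -49 / 46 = -1.07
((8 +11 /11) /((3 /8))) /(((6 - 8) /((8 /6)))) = -16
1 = 1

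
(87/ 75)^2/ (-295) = -841/ 184375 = -0.00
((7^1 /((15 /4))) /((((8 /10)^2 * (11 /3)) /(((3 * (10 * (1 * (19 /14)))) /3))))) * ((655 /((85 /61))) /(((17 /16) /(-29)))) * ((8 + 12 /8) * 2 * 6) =-50194667400 /3179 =-15789451.84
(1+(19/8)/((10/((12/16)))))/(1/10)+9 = 665/32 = 20.78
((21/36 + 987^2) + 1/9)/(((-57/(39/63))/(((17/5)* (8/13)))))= -1192383706/53865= -22136.52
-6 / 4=-3 / 2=-1.50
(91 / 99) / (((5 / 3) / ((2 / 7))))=26 / 165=0.16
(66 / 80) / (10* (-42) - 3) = -11 / 5640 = -0.00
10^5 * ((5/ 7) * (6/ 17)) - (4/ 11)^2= 25209.95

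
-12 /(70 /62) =-10.63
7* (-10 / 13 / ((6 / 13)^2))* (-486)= 12285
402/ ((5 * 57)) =1.41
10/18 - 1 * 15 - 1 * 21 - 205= -2164/9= -240.44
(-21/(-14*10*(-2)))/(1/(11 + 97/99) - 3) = 593/23060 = 0.03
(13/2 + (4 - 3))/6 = 5/4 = 1.25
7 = 7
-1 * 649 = -649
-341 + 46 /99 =-33713 /99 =-340.54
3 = 3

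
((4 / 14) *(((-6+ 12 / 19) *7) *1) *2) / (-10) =204 / 95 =2.15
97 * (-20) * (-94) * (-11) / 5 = -401192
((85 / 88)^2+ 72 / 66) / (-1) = -15673 / 7744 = -2.02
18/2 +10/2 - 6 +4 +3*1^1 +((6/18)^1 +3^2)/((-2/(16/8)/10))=-235/3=-78.33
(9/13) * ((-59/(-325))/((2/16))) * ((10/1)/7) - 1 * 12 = -62484/5915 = -10.56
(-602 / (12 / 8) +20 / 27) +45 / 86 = -928961 / 2322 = -400.07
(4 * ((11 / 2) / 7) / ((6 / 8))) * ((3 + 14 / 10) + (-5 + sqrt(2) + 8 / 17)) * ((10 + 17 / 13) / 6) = -3388 / 3315 + 308 * sqrt(2) / 39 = 10.15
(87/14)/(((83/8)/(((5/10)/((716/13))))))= 1131/207998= 0.01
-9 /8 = -1.12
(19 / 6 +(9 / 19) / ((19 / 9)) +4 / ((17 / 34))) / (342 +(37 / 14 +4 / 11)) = 1899821 / 57540873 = 0.03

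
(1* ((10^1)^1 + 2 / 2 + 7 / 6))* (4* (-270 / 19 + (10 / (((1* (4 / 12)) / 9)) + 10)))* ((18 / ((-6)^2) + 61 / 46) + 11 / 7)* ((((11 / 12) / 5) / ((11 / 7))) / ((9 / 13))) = 262147015 / 35397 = 7405.91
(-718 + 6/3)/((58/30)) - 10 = -11030/29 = -380.34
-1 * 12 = -12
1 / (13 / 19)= 19 / 13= 1.46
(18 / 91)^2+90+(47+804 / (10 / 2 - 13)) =605161 / 16562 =36.54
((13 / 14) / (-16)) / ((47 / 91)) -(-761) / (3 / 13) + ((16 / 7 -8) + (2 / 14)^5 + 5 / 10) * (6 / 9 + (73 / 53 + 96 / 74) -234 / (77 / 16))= 254481304209809 / 72016247072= 3533.67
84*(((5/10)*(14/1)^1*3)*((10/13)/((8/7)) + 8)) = 15299.31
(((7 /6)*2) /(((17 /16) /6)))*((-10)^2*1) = 22400 /17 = 1317.65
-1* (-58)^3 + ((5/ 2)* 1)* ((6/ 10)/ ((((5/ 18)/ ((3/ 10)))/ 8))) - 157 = 4874199/ 25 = 194967.96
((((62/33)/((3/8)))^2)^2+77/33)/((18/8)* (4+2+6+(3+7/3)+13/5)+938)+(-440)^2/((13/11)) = 4021219315757611700/24547166499141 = 163816.03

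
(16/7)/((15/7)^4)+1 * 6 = 309238/50625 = 6.11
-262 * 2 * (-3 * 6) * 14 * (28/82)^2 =25881408/1681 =15396.44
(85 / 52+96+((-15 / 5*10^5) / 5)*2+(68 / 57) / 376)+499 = -16633843583 / 139308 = -119403.36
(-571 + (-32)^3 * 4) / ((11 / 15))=-1974645 / 11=-179513.18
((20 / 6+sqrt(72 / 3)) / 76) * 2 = 5 / 57+sqrt(6) / 19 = 0.22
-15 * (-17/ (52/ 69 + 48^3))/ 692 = 0.00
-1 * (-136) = 136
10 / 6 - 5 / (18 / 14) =-20 / 9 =-2.22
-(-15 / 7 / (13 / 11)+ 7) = -472 / 91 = -5.19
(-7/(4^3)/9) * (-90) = 35/32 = 1.09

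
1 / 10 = 0.10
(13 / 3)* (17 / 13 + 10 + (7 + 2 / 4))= 163 / 2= 81.50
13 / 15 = 0.87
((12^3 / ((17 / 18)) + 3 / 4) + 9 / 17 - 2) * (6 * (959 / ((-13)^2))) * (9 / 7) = 460033533 / 5746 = 80061.53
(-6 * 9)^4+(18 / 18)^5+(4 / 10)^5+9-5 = 26572065657 / 3125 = 8503061.01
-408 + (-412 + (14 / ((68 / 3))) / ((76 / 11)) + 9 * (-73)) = -3816337 / 2584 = -1476.91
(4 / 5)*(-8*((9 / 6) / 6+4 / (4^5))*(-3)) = 39 / 8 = 4.88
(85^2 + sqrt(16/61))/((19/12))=48 * sqrt(61)/1159 + 86700/19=4563.48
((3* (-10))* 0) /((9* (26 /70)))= 0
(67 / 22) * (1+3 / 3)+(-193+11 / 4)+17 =-7355 / 44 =-167.16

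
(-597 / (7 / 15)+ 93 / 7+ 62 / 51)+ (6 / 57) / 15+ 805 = -2227621 / 4845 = -459.78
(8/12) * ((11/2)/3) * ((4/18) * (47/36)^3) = 1142053/1889568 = 0.60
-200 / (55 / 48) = -1920 / 11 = -174.55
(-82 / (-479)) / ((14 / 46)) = 1886 / 3353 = 0.56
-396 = -396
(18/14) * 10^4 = 90000/7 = 12857.14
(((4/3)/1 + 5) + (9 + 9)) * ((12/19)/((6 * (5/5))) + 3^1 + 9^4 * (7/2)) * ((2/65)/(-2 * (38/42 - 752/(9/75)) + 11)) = 445965541/325290355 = 1.37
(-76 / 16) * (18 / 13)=-171 / 26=-6.58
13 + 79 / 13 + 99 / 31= 8975 / 403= 22.27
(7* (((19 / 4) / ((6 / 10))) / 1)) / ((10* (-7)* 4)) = -19 / 96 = -0.20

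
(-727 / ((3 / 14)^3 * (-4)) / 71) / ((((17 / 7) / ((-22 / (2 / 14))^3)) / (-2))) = 25500501692512 / 32589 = 782488007.99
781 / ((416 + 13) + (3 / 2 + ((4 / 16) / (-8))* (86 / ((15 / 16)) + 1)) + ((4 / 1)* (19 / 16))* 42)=374880 / 301009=1.25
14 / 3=4.67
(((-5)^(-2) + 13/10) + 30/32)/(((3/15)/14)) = 6377/40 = 159.42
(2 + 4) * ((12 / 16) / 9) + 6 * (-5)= -59 / 2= -29.50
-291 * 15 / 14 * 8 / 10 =-1746 / 7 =-249.43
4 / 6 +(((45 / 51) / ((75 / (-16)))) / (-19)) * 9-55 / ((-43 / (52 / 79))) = 26296514 / 16458465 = 1.60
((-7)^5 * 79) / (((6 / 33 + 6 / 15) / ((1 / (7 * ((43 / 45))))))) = -469455525 / 1376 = -341174.07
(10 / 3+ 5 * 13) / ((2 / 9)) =615 / 2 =307.50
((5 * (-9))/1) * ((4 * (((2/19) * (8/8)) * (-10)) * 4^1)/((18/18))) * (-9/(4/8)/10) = -25920/19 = -1364.21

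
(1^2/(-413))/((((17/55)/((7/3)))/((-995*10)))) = 547250/3009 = 181.87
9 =9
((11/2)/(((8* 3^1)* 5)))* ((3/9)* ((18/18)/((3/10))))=11/216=0.05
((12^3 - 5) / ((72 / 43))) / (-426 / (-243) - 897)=-666801 / 580120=-1.15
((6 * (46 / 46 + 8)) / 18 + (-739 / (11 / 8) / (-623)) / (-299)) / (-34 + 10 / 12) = -36847374 / 407760353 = -0.09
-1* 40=-40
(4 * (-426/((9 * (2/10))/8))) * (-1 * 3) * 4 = 90880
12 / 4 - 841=-838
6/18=1/3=0.33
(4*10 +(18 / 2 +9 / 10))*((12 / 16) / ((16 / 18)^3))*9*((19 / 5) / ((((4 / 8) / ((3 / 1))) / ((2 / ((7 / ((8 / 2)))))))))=559843569 / 44800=12496.51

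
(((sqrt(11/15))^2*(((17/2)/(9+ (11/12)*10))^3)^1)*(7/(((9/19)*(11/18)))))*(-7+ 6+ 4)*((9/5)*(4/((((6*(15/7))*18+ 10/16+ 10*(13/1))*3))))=23711631552/656417824375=0.04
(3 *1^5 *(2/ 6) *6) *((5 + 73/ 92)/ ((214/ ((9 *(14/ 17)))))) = 100737/ 83674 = 1.20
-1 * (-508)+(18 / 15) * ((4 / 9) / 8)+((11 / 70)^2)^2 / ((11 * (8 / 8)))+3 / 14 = 36611480993 / 72030000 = 508.28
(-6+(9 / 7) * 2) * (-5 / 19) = 120 / 133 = 0.90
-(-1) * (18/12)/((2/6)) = 4.50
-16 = -16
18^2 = 324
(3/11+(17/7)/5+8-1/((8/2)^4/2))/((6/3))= 431231/98560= 4.38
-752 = -752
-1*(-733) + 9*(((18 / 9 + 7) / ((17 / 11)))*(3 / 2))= 27595 / 34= 811.62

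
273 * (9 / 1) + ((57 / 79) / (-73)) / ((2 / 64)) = 14167695 / 5767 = 2456.68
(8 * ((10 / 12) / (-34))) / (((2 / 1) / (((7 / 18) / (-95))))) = 0.00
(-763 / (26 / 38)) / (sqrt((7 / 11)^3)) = -22781 * sqrt(77) / 91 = -2196.73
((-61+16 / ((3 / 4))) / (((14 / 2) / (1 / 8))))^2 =289 / 576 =0.50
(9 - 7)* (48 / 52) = 1.85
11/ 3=3.67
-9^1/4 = -9/4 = -2.25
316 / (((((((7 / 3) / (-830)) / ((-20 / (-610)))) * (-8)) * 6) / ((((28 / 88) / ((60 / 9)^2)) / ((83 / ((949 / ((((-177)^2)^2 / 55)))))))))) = 74971 / 212877798048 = 0.00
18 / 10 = 9 / 5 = 1.80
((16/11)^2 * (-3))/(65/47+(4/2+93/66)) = -72192/54505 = -1.32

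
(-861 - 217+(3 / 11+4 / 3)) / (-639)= 35521 / 21087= 1.68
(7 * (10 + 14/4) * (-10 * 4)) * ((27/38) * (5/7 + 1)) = -87480/19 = -4604.21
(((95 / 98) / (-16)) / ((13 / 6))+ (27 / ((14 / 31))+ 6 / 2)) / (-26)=-639627 / 264992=-2.41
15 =15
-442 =-442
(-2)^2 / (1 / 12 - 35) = -48 / 419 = -0.11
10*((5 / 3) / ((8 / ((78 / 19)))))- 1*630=-23615 / 38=-621.45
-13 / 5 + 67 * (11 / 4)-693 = -10227 / 20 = -511.35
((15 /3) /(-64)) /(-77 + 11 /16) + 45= 219785 /4884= 45.00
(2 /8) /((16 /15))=15 /64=0.23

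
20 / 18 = 10 / 9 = 1.11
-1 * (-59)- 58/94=2744/47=58.38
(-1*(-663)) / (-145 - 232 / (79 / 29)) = -17459 / 6061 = -2.88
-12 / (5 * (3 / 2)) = -8 / 5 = -1.60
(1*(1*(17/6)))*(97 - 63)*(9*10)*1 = 8670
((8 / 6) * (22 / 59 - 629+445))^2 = 1878008896 / 31329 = 59944.74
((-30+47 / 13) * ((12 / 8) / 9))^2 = 117649 / 6084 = 19.34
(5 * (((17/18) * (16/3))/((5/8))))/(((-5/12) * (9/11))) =-47872/405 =-118.20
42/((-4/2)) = -21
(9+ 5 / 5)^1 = 10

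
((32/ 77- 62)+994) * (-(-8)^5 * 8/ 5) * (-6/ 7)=-112925343744/ 2695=-41901797.31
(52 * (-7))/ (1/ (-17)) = 6188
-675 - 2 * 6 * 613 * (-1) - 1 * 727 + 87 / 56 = 5955.55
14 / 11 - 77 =-833 / 11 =-75.73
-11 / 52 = -0.21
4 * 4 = 16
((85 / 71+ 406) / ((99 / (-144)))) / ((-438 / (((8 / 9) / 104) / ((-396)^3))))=-9637 / 51779198846232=-0.00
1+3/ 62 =65/ 62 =1.05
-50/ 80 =-5/ 8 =-0.62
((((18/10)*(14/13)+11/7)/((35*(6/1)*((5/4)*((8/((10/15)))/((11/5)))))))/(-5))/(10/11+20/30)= -193237/621075000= -0.00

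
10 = 10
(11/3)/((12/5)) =55/36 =1.53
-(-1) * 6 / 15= 2 / 5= 0.40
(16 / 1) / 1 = 16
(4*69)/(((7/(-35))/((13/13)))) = -1380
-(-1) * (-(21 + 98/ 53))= -1211/ 53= -22.85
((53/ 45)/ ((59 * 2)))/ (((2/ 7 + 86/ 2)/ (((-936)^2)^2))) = 5273312937984/ 29795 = 176986505.72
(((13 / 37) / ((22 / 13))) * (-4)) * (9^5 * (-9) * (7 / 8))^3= 8700535724261148047007 / 104192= 83504834577137861.32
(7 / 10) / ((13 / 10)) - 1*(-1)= 20 / 13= 1.54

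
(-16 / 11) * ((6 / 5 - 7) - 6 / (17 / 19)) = 17008 / 935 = 18.19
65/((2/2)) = 65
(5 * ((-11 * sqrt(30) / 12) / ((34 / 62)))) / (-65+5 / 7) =2387 * sqrt(30) / 18360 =0.71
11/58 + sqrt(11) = 3.51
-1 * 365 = -365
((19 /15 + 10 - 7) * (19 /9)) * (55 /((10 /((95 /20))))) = 31768 /135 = 235.32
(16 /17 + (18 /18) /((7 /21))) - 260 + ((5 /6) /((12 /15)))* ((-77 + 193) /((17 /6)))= -3628 /17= -213.41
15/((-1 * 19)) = -0.79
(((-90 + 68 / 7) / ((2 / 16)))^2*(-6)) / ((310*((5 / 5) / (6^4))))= -78592094208 / 7595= -10347872.84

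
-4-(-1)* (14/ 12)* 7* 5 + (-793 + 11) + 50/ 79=-352909/ 474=-744.53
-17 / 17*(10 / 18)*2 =-10 / 9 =-1.11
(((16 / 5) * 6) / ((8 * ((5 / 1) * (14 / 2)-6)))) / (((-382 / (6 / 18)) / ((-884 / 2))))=884 / 27695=0.03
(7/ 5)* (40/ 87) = 56/ 87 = 0.64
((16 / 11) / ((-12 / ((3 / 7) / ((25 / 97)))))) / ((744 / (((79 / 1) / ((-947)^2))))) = -7663 / 321102462450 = -0.00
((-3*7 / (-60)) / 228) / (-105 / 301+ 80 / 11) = 3311 / 14934000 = 0.00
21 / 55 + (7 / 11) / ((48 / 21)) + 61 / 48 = 1.93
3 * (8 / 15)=8 / 5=1.60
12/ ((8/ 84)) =126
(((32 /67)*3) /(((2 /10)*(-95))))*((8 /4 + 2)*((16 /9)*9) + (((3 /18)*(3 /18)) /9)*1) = -4.83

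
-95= -95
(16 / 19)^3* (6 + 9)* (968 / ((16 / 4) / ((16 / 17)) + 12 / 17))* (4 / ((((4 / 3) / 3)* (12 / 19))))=3033169920 / 121657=24932.14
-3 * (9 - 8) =-3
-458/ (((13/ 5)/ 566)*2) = -648070/ 13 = -49851.54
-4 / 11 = -0.36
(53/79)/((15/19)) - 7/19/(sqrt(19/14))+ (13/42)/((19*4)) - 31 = -12669819/420280 - 7*sqrt(266)/361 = -30.46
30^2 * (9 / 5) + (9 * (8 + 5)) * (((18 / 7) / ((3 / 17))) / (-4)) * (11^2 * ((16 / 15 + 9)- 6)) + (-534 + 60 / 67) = -978516663 / 4690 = -208638.95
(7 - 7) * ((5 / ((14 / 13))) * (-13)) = 0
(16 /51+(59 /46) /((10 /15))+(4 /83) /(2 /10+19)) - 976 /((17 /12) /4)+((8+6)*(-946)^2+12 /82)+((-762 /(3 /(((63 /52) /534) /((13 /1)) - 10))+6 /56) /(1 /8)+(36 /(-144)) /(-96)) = 224979138651829958553 /17931781049728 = 12546391.13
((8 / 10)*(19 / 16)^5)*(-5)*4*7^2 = -121328851 / 65536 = -1851.33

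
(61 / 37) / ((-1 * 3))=-61 / 111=-0.55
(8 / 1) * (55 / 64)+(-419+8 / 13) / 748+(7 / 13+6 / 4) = 162471 / 19448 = 8.35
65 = 65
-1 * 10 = -10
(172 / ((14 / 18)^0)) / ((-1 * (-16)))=43 / 4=10.75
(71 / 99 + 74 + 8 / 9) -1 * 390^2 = -5016805 / 33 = -152024.39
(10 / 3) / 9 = 10 / 27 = 0.37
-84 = -84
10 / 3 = 3.33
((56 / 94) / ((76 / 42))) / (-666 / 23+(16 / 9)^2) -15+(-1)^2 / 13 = -4166392211 / 278952661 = -14.94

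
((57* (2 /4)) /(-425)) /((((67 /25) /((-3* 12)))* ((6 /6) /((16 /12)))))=1368 /1139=1.20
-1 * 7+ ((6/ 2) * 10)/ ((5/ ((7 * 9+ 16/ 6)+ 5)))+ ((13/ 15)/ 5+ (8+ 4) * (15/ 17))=545396/ 1275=427.76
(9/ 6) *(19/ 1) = 57/ 2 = 28.50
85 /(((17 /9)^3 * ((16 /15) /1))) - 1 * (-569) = 2685731 /4624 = 580.82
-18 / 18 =-1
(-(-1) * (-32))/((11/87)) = -2784/11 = -253.09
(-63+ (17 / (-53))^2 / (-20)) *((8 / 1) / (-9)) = 7079258 / 126405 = 56.00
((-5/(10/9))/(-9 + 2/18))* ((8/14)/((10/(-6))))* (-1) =243/1400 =0.17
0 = 0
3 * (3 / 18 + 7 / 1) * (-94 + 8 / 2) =-1935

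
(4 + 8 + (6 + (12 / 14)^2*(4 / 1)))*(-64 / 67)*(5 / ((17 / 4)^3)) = -21012480 / 16129379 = -1.30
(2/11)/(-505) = -2/5555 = -0.00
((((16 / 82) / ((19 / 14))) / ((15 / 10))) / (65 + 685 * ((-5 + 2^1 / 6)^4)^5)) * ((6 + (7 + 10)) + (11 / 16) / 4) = 0.00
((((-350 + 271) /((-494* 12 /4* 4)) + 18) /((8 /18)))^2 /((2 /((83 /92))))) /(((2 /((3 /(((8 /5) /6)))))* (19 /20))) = 1916493522633675 /436812726272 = 4387.45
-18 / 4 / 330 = -3 / 220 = -0.01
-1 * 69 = -69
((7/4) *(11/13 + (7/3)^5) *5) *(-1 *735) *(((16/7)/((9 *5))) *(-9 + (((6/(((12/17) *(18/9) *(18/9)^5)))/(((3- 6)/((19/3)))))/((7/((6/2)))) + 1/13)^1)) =611532006295/2956824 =206820.56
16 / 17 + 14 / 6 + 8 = 575 / 51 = 11.27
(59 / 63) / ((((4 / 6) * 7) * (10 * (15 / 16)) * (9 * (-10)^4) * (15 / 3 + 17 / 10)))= 59 / 1662018750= 0.00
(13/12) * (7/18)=91/216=0.42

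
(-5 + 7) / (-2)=-1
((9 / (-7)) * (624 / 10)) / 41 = -1.96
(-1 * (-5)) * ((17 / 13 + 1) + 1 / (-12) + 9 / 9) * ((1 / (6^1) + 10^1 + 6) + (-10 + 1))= 108145 / 936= 115.54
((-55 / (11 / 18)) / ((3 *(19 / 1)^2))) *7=-210 / 361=-0.58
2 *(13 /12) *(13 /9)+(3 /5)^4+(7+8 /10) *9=2479249 /33750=73.46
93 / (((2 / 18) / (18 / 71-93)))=-5511645 / 71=-77628.80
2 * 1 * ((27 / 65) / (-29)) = -54 / 1885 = -0.03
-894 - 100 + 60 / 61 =-60574 / 61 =-993.02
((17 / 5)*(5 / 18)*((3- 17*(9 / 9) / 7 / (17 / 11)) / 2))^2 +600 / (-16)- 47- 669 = -11955341 / 15876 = -753.04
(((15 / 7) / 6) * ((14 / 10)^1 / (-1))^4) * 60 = 2058 / 25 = 82.32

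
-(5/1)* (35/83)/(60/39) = -455/332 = -1.37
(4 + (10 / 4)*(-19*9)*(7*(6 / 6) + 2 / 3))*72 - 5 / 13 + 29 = -3063624 / 13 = -235663.38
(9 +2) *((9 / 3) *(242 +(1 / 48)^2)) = 6133259 / 768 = 7986.01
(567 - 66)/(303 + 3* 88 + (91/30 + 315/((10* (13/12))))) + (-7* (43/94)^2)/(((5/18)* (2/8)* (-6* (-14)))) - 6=-27948276711/5161394770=-5.41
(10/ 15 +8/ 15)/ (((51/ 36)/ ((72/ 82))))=2592/ 3485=0.74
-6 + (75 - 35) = 34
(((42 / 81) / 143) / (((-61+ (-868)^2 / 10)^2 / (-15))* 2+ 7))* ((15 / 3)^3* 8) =-1750000 / 364690055738151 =-0.00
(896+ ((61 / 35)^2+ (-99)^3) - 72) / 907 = -1187603154 / 1111075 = -1068.88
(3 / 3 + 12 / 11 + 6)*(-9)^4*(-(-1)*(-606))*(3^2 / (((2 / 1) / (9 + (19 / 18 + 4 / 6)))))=-34147583991 / 22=-1552162908.68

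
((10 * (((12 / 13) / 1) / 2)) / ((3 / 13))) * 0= 0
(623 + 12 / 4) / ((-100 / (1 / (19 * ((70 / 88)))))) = -6886 / 16625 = -0.41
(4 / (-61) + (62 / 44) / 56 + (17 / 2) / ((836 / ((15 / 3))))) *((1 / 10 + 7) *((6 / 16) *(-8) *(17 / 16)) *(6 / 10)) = -161717481 / 1142310400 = -0.14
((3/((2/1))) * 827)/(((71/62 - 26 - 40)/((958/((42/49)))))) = -85960861/4021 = -21377.98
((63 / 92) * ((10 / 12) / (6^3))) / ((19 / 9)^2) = 315 / 531392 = 0.00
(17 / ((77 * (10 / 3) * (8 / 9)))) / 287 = 459 / 1767920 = 0.00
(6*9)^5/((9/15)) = 765275040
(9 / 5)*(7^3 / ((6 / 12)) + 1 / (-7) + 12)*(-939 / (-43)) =8256627 / 301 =27430.65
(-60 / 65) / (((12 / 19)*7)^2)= -361 / 7644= -0.05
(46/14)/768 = 23/5376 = 0.00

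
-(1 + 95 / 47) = -142 / 47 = -3.02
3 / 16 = 0.19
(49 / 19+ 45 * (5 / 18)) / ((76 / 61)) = 34953 / 2888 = 12.10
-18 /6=-3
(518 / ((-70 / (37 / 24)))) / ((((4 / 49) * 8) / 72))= -201243 / 160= -1257.77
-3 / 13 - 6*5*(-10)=3897 / 13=299.77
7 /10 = 0.70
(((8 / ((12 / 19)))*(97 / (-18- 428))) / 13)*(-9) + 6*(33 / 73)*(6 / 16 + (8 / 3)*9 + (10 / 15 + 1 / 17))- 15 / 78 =1004404273 / 14390636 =69.80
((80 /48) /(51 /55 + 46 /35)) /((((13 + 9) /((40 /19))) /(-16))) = -56000 /49191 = -1.14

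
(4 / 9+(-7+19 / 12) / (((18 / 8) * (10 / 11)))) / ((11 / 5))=-595 / 594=-1.00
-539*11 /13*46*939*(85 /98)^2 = -18880637325 /1274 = -14819966.50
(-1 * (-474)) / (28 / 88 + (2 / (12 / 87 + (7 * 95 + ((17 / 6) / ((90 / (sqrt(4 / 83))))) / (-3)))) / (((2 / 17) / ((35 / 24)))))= 944142571999471655712 / 708016874848646153-37637547334200 * sqrt(83) / 708016874848646153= 1333.50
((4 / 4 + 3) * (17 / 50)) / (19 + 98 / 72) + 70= 1283974 / 18325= 70.07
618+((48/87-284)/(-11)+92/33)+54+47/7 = 4738003/6699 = 707.27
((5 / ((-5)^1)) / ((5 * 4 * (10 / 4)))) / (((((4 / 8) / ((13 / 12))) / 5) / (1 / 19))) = -13 / 1140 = -0.01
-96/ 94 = -48/ 47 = -1.02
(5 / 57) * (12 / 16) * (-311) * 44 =-900.26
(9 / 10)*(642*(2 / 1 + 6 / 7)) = 11556 / 7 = 1650.86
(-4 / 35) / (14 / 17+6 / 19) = -323 / 3220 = -0.10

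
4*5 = 20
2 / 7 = 0.29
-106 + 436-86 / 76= 12497 / 38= 328.87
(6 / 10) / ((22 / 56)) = 84 / 55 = 1.53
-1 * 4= -4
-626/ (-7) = 626/ 7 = 89.43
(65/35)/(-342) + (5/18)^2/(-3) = -4027/129276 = -0.03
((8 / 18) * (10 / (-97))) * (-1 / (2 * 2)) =10 / 873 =0.01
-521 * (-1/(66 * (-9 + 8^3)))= 521/33198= 0.02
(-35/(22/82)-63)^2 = 4528384/121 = 37424.66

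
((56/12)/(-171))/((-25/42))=196/4275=0.05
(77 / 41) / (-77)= -0.02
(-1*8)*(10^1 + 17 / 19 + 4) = -2264 / 19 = -119.16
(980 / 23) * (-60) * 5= -294000 / 23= -12782.61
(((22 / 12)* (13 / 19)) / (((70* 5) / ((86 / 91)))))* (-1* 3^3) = -4257 / 46550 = -0.09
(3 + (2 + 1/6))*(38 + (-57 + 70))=527/2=263.50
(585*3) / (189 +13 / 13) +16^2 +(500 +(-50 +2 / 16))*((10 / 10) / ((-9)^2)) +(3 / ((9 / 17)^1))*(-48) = -14849 / 12312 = -1.21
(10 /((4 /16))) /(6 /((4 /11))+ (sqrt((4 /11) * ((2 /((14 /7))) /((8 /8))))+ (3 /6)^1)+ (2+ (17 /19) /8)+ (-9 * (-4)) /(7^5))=10977450006146624 /5240349067123631 - 104420930446336 * sqrt(11) /5240349067123631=2.03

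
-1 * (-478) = 478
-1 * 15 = -15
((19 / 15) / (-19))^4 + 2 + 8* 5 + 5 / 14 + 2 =31438139 / 708750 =44.36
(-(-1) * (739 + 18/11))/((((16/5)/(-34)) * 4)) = -692495/352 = -1967.32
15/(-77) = -15/77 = -0.19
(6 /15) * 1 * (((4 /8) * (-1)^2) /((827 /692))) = 692 /4135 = 0.17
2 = 2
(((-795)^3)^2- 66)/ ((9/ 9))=252465925985015559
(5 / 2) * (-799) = -3995 / 2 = -1997.50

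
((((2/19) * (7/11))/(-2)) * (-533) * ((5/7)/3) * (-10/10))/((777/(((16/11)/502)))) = -21320/1345101219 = -0.00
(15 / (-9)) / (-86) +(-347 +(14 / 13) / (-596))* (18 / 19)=-3121245755 / 9495174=-328.72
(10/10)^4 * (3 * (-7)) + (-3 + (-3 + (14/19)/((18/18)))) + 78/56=-13231/532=-24.87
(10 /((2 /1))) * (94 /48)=9.79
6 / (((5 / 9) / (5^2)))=270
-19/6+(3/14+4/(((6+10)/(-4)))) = -83/21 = -3.95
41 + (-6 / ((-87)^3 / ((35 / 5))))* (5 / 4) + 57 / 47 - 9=685283767 / 20633094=33.21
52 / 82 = 26 / 41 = 0.63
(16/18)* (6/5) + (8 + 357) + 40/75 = 1833/5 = 366.60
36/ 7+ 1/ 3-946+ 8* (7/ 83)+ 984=76955/ 1743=44.15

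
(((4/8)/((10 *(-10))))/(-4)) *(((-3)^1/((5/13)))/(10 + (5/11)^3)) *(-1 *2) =51909/26870000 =0.00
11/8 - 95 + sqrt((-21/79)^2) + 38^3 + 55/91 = 3150463951/57512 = 54779.25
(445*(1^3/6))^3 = 88121125/216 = 407968.17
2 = 2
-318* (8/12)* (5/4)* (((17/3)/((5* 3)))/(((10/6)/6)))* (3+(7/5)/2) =-33337/25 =-1333.48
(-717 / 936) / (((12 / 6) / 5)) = -1195 / 624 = -1.92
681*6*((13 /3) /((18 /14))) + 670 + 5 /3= 14443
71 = 71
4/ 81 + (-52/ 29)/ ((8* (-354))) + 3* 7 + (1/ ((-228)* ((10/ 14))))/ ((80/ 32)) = 5542304467/ 263322900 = 21.05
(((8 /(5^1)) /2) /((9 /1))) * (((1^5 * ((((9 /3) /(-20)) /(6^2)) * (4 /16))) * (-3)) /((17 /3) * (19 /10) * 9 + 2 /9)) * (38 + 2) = 1 /8741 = 0.00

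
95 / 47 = 2.02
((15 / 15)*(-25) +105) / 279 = 80 / 279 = 0.29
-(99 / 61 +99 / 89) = -14850 / 5429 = -2.74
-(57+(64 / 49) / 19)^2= -2822903161 / 866761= -3256.84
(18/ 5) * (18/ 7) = 324/ 35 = 9.26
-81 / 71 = -1.14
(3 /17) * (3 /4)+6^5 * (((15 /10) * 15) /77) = 11897973 /5236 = 2272.34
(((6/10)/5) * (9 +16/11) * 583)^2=13373649/25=534945.96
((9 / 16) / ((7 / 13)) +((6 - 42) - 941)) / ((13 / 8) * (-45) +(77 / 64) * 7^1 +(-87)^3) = 437228 / 295038331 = 0.00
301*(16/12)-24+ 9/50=377.51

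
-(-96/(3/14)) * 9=4032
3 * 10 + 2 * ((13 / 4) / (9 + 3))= 733 / 24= 30.54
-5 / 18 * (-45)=25 / 2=12.50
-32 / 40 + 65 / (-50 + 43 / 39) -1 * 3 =-48908 / 9535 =-5.13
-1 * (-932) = 932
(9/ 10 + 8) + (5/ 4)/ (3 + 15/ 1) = 3229/ 360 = 8.97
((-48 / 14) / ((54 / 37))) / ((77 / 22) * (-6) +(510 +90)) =-148 / 36477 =-0.00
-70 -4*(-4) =-54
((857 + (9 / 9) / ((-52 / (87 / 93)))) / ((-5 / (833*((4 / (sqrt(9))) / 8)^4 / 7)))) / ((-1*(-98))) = -57987 / 361088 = -0.16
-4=-4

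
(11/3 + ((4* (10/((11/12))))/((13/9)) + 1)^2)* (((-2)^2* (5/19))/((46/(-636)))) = -127157697520/8936213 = -14229.48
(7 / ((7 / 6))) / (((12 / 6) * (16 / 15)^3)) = 10125 / 4096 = 2.47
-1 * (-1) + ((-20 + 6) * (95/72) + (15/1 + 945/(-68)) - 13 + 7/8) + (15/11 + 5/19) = -6873133/255816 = -26.87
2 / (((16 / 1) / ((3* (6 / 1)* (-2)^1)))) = -9 / 2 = -4.50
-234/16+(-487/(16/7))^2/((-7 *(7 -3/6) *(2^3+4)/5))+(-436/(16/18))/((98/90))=-861798083/978432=-880.80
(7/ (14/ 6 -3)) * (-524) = 5502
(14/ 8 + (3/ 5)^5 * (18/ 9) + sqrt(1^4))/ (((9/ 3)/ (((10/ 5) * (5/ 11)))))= 36319/ 41250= 0.88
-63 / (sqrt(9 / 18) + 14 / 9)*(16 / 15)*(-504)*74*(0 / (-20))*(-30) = 0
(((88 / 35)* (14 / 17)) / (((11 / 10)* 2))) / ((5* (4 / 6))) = 24 / 85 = 0.28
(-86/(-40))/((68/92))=989/340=2.91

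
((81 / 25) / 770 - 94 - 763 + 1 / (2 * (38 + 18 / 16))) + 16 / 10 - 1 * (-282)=-3454775997 / 6025250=-573.38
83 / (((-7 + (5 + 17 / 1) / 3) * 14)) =249 / 14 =17.79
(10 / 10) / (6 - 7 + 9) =1 / 8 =0.12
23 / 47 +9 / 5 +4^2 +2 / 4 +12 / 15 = 9207 / 470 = 19.59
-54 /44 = -27 /22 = -1.23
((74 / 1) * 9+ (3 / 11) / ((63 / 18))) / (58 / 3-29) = -153864 / 2233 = -68.90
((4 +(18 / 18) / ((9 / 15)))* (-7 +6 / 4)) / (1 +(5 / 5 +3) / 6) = -187 / 10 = -18.70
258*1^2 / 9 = 86 / 3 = 28.67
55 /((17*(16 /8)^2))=55 /68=0.81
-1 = -1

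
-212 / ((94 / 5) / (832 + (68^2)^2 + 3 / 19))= -215318836150 / 893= -241118517.53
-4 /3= -1.33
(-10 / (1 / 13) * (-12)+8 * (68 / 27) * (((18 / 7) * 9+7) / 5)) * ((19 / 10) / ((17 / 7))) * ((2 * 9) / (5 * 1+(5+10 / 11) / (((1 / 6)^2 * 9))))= 332097656 / 401625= 826.88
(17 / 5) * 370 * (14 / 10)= 8806 / 5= 1761.20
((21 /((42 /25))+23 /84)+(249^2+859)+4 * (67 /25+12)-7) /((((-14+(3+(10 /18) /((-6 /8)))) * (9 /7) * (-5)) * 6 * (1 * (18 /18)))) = 132141437 /951000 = 138.95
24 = 24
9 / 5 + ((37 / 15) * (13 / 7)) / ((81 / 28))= 4111 / 1215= 3.38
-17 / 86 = -0.20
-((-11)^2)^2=-14641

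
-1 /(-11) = 1 /11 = 0.09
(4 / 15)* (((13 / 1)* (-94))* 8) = -39104 / 15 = -2606.93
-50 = -50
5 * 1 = 5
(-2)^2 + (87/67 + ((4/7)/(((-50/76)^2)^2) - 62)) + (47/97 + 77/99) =-8378891912771/159936328125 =-52.39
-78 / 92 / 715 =-3 / 2530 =-0.00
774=774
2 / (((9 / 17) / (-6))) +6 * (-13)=-302 / 3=-100.67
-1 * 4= -4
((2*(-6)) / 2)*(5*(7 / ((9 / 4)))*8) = -746.67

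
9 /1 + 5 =14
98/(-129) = -98/129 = -0.76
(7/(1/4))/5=28/5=5.60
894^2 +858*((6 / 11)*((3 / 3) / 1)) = 799704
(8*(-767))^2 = 37650496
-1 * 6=-6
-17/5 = -3.40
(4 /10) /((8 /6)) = 3 /10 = 0.30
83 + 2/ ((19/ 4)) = 1585/ 19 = 83.42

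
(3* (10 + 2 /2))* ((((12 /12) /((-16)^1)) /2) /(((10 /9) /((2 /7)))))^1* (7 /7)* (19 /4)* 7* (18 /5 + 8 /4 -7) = 39501 /3200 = 12.34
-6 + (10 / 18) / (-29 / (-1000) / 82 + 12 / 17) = -46192622 / 8860437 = -5.21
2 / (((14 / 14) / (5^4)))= 1250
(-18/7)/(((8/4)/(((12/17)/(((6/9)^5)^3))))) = -387420489/974848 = -397.42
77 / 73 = 1.05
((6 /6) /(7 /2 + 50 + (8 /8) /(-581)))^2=0.00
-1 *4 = -4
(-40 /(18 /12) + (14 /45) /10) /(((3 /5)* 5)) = -5993 /675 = -8.88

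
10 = 10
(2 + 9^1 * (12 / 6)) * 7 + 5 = 145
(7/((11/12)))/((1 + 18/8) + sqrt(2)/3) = 39312/16379-4032 * sqrt(2)/16379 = 2.05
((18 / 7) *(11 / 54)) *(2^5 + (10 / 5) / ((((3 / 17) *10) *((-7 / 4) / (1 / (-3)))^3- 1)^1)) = 16239520 / 968597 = 16.77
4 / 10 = 2 / 5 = 0.40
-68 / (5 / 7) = -95.20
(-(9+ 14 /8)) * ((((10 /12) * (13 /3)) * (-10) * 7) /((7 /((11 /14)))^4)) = 204607975 /474360768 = 0.43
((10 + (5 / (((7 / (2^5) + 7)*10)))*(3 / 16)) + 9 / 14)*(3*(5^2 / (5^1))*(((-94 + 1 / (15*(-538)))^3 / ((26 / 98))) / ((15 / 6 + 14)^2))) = -1671441761075973647089 / 909372908772900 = -1838015.79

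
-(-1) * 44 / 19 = 44 / 19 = 2.32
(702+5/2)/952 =1409/1904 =0.74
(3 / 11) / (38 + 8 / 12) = 9 / 1276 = 0.01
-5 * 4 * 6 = -120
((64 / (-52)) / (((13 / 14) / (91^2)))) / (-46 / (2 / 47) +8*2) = 10976 / 1065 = 10.31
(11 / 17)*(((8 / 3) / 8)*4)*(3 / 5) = 44 / 85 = 0.52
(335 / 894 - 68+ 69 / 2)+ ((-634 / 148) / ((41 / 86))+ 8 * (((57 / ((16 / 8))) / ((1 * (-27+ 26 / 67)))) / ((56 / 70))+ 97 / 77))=-3979178327309 / 93096889809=-42.74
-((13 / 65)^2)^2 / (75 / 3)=-1 / 15625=-0.00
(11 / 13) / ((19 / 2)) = 0.09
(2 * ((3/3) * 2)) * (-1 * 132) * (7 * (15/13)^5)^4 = -421552106391041564941406250000/19004963774880799438801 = -22181158.11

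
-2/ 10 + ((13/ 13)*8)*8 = 319/ 5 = 63.80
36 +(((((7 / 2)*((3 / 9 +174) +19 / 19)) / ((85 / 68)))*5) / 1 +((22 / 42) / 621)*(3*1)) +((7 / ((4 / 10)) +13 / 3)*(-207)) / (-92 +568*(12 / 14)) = 59576271061 / 24030216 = 2479.22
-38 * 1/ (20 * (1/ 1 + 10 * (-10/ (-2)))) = -19/ 510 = -0.04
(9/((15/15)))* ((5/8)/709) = 45/5672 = 0.01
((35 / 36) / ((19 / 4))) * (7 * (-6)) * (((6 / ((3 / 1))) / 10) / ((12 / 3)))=-0.43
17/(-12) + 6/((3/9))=199/12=16.58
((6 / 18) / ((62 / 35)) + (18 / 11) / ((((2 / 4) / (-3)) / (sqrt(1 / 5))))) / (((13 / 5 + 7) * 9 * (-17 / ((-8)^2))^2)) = 22400 / 725679 - 1024 * sqrt(5) / 3179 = -0.69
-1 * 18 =-18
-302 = -302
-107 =-107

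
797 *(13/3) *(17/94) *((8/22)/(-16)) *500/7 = -22017125/21714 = -1013.96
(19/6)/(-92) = -19/552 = -0.03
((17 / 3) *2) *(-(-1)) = 34 / 3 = 11.33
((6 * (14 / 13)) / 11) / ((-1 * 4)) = -21 / 143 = -0.15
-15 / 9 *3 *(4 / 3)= -6.67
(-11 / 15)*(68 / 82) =-374 / 615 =-0.61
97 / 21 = 4.62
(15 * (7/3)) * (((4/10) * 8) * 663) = 74256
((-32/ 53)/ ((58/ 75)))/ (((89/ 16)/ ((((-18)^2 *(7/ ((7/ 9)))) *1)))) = -55987200/ 136793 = -409.28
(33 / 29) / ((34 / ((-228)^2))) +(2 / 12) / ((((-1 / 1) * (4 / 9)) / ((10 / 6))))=6859423 / 3944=1739.20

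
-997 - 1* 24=-1021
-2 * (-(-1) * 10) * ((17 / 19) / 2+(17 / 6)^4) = -7989575 / 6156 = -1297.85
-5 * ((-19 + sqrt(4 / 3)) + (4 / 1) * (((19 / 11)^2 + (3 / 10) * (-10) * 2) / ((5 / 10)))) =26095 / 121 - 10 * sqrt(3) / 3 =209.89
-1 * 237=-237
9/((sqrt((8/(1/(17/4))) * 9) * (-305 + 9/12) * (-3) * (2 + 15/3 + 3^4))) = sqrt(34)/910316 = 0.00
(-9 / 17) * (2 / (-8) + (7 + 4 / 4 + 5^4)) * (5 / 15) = -7593 / 68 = -111.66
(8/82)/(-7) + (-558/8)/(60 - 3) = -26995/21812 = -1.24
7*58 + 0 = 406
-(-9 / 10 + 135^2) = -182241 / 10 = -18224.10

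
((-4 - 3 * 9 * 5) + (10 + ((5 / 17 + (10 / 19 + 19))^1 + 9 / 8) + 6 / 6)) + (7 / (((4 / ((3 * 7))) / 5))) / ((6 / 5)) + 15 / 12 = 30569 / 646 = 47.32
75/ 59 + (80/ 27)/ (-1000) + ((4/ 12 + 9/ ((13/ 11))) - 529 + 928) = 211344116/ 517725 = 408.22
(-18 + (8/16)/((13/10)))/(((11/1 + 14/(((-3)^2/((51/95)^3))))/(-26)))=392677750/9637471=40.74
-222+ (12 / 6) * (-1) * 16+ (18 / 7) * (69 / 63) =-12308 / 49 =-251.18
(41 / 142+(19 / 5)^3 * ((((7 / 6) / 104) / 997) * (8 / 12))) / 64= 2394713423 / 530053056000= 0.00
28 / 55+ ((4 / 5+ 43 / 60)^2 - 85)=-3254749 / 39600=-82.19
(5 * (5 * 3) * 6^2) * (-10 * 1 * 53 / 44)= -357750 / 11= -32522.73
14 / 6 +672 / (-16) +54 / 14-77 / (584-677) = -7591 / 217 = -34.98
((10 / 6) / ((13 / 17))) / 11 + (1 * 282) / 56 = 62869 / 12012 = 5.23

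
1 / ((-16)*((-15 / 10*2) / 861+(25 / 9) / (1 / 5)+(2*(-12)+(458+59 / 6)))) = -0.00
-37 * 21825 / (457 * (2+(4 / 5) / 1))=-4037625 / 6398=-631.08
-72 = -72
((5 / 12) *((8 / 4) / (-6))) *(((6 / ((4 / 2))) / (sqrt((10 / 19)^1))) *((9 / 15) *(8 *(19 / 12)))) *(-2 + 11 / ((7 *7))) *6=1653 *sqrt(190) / 490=46.50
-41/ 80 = -0.51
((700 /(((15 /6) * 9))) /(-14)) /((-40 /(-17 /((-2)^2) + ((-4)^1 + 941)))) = 3731 /72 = 51.82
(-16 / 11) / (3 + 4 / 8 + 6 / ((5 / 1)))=-160 / 517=-0.31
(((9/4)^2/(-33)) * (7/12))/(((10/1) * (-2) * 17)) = 63/239360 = 0.00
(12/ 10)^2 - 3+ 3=1.44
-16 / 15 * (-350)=1120 / 3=373.33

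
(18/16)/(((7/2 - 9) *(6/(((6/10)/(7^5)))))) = -9/7395080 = -0.00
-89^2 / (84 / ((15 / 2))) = -39605 / 56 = -707.23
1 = 1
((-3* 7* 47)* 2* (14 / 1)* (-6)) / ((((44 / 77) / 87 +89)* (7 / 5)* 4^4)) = 1803249 / 346912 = 5.20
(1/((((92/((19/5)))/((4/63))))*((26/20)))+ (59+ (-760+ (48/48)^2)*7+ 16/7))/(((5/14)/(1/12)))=-49463252/40365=-1225.40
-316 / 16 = -79 / 4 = -19.75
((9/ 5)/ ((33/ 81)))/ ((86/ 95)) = 4617/ 946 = 4.88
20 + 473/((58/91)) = 44203/58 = 762.12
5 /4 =1.25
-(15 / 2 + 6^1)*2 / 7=-27 / 7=-3.86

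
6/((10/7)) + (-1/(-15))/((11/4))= 697/165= 4.22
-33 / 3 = -11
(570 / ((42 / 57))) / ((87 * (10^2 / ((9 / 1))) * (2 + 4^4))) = 1083 / 349160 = 0.00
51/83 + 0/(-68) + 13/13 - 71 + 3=-5510/83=-66.39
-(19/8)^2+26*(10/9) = 13391/576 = 23.25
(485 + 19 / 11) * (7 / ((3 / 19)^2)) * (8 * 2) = 216472928 / 99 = 2186595.23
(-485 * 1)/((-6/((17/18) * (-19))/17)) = -2663135/108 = -24658.66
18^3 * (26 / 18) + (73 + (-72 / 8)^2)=8578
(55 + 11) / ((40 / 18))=297 / 10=29.70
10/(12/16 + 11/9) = 360/71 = 5.07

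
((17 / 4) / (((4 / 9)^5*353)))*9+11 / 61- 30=-2078965955 / 88199168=-23.57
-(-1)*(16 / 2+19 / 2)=35 / 2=17.50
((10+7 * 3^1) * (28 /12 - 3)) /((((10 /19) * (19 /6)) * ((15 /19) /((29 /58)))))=-589 /75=-7.85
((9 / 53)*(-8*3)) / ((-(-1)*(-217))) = 216 / 11501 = 0.02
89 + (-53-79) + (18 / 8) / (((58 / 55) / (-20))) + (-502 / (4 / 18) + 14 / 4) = -67894 / 29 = -2341.17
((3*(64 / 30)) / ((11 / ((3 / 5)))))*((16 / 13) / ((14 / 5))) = 768 / 5005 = 0.15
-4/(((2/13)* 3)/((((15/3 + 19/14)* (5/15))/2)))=-1157/126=-9.18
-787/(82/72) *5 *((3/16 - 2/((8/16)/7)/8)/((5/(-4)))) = -375399/41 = -9156.07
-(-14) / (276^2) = 7 / 38088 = 0.00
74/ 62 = 37/ 31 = 1.19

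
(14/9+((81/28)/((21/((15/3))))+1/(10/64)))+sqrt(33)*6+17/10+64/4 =232357/8820+6*sqrt(33) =60.81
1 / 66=0.02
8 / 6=4 / 3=1.33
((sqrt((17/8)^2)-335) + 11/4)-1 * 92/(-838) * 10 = -1102899/3352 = -329.03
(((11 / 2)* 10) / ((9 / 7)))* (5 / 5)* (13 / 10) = 1001 / 18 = 55.61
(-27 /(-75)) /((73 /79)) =711 /1825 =0.39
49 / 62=0.79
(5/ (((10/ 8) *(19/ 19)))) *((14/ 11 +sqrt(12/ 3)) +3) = 276/ 11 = 25.09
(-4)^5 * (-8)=8192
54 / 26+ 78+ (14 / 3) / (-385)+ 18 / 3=184609 / 2145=86.06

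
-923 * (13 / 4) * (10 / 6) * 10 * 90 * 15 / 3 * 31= -697441875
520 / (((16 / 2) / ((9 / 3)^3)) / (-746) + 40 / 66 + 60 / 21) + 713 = 579464009 / 671323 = 863.17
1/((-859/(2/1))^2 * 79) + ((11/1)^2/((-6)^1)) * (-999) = 2348783691515/116585198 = 20146.50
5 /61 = 0.08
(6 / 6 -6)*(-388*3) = 5820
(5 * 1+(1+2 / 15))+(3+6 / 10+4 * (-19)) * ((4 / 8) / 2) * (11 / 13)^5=-1.72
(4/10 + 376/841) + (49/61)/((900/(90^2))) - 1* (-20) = 7201787/256505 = 28.08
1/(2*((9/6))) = 1/3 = 0.33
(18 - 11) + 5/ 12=89/ 12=7.42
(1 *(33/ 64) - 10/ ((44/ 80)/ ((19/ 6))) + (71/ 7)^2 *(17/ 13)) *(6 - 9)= -104226557/ 448448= -232.42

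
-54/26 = -27/13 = -2.08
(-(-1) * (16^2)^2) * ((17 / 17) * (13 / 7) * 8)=6815744 / 7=973677.71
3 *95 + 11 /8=2291 /8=286.38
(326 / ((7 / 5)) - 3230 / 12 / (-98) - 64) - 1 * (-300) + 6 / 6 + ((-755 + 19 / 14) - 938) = -716795 / 588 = -1219.04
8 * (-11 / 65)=-88 / 65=-1.35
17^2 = 289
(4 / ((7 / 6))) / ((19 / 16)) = 2.89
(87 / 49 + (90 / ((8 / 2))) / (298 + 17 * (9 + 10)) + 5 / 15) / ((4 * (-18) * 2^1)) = -4835 / 324576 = -0.01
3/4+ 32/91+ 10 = 4041/364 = 11.10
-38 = -38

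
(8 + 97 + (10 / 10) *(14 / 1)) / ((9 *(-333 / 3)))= -119 / 999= -0.12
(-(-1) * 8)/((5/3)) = 24/5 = 4.80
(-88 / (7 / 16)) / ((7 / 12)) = -16896 / 49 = -344.82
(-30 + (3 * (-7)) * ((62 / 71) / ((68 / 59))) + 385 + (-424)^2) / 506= 355.96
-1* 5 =-5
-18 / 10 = -9 / 5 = -1.80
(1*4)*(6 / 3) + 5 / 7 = 61 / 7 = 8.71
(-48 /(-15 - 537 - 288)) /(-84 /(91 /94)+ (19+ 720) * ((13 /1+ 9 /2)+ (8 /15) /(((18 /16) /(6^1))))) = 468 /122422279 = 0.00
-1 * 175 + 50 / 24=-2075 / 12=-172.92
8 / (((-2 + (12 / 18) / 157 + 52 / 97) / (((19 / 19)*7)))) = -319809 / 8336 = -38.36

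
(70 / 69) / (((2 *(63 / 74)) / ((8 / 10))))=296 / 621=0.48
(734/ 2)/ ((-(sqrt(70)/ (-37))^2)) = -502423/ 70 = -7177.47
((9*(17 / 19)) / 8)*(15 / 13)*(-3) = -6885 / 1976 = -3.48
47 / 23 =2.04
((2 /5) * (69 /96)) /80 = 0.00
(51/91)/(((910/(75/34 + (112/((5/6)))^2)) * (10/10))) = 46067193/4140500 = 11.13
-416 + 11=-405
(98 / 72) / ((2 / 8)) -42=-329 / 9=-36.56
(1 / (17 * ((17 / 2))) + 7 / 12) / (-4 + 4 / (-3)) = -2047 / 18496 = -0.11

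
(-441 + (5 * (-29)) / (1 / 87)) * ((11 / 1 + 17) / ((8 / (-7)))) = 319872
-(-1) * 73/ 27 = 73/ 27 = 2.70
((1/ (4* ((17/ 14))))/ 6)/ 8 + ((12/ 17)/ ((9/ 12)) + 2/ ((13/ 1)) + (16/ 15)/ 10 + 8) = 1627617/ 176800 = 9.21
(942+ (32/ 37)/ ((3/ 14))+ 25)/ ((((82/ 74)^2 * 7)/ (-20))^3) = -12233.15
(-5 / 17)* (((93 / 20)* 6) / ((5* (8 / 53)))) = -14787 / 1360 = -10.87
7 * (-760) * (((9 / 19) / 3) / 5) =-168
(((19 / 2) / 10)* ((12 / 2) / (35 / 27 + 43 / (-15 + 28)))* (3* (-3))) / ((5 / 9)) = -1620567 / 80800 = -20.06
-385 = -385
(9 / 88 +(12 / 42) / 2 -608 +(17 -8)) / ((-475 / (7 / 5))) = 368833 / 209000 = 1.76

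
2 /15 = 0.13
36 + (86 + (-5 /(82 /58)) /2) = 9859 /82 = 120.23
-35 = -35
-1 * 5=-5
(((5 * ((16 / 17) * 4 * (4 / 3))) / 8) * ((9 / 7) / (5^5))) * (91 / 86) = 624 / 456875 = 0.00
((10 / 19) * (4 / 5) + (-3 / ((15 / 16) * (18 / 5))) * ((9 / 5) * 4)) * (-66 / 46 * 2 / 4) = 9372 / 2185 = 4.29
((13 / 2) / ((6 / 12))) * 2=26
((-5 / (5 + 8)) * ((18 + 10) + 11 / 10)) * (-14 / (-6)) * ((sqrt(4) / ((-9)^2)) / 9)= -679 / 9477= -0.07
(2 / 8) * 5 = 5 / 4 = 1.25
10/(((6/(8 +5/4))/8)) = 370/3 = 123.33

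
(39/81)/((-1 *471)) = -13/12717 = -0.00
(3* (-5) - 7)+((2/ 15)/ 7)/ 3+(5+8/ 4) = -4723/ 315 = -14.99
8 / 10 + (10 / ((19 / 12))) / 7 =1132 / 665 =1.70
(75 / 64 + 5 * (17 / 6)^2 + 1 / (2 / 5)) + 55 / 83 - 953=-43434839 / 47808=-908.53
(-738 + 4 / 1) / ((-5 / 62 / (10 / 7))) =91016 / 7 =13002.29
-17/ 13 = -1.31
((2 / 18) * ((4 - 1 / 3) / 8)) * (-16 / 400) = -11 / 5400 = -0.00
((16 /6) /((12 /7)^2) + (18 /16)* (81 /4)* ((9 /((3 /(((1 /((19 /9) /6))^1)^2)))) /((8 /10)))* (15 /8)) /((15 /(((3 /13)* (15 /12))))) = 3230768267 /129752064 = 24.90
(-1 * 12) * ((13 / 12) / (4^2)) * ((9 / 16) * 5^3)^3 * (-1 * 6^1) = 55529296875 / 32768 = 1694619.66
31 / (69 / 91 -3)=-2821 / 204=-13.83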